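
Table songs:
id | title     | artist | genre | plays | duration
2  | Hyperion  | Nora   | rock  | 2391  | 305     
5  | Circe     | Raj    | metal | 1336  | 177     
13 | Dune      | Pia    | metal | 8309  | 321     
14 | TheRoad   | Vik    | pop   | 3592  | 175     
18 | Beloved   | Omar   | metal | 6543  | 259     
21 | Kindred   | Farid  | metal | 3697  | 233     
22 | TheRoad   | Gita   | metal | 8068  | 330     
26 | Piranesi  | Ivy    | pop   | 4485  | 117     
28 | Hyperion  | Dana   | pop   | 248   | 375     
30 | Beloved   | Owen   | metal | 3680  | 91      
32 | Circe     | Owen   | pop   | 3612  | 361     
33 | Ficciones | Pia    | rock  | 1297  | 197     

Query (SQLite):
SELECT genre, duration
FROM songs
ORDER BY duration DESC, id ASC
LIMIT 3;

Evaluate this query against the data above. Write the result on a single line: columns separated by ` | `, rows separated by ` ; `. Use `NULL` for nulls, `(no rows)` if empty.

Sort by duration desc, tiebreak id asc: (375, id=28), (361, id=32), (330, id=22), (321, id=13), (305, id=2), (259, id=18) …. Take first 3.

pop | 375 ; pop | 361 ; metal | 330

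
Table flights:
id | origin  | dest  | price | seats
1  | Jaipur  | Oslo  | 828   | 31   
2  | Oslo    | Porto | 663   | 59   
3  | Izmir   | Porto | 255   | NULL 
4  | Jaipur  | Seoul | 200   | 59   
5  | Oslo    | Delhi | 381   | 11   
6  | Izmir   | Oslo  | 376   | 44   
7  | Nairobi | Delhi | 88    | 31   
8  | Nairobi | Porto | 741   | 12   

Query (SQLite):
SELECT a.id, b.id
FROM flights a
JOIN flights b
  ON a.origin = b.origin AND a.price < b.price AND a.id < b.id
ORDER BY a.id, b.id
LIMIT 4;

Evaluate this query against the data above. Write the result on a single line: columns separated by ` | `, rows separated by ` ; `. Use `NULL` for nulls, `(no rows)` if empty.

Pairs (a,b) with same origin, a.price < b.price, a.id < b.id.
origin groups: Izmir:{3,6} Jaipur:{1,4} Nairobi:{7,8} Oslo:{2,5}
Ordered by (a.id, b.id); first 4.

3 | 6 ; 7 | 8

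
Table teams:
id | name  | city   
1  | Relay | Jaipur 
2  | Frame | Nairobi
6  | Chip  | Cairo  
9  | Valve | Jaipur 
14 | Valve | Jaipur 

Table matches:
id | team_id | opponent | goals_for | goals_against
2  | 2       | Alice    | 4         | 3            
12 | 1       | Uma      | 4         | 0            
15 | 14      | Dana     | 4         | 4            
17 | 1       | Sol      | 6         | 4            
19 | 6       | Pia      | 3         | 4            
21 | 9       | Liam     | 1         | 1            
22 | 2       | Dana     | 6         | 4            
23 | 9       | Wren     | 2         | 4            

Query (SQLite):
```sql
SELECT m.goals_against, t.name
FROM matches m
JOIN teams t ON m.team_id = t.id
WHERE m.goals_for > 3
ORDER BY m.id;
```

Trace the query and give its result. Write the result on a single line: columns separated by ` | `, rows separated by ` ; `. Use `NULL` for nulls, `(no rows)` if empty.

Each matches row matches the teams row where team_id = teams.id.
Then keep rows with m.goals_for > 3.

3 | Frame ; 0 | Relay ; 4 | Valve ; 4 | Relay ; 4 | Frame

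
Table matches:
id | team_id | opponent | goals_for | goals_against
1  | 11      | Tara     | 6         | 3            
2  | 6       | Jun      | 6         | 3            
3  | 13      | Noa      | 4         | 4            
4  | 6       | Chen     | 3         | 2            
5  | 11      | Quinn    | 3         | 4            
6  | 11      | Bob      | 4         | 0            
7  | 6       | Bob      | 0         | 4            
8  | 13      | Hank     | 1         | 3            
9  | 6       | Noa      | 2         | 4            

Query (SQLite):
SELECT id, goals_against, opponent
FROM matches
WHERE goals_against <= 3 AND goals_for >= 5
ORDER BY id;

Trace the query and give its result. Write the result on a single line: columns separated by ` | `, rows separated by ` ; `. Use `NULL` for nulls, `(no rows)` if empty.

1 | 3 | Tara ; 2 | 3 | Jun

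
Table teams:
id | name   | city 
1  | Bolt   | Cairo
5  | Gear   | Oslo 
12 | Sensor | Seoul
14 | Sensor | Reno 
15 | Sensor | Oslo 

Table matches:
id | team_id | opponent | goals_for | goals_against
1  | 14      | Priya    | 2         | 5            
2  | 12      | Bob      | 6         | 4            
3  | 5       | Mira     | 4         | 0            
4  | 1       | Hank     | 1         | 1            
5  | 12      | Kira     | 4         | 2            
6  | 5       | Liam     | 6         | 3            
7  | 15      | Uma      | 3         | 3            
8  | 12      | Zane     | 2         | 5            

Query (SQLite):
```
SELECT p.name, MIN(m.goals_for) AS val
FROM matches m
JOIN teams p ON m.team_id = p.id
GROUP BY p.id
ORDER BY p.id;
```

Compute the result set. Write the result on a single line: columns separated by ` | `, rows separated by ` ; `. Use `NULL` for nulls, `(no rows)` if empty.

Bolt | 1 ; Gear | 4 ; Sensor | 2 ; Sensor | 2 ; Sensor | 3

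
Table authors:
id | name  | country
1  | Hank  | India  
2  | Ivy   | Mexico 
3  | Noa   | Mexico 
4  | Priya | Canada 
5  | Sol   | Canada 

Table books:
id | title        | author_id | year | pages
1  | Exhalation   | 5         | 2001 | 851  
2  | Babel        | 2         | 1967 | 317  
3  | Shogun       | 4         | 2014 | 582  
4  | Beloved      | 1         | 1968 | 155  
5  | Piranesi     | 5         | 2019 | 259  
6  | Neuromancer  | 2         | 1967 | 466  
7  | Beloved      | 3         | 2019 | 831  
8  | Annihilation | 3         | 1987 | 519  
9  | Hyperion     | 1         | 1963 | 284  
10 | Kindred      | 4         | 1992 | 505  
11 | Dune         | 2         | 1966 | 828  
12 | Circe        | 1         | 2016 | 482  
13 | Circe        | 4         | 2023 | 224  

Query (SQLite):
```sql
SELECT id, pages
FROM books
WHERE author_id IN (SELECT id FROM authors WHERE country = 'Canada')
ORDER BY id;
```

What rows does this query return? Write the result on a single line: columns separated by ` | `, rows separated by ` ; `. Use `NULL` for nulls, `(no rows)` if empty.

1 | 851 ; 3 | 582 ; 5 | 259 ; 10 | 505 ; 13 | 224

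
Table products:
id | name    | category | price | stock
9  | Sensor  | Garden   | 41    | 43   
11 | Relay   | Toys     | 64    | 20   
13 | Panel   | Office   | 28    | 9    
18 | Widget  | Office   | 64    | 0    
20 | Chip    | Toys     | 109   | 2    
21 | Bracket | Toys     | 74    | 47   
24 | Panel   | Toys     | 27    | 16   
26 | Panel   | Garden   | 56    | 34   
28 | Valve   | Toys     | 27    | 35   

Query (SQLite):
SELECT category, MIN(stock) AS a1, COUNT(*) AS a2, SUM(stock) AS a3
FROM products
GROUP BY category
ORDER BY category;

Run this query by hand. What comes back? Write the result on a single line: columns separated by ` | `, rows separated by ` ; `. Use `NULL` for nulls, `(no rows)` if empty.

Group products by category.
Per group compute: MIN(stock), COUNT(*), SUM(stock).
  Garden: ids {9, 26} → MIN(stock)=34, COUNT(*)=2, SUM(stock)=77
  Office: ids {13, 18} → MIN(stock)=0, COUNT(*)=2, SUM(stock)=9
  Toys: ids {11, 20, 21, 24, 28} → MIN(stock)=2, COUNT(*)=5, SUM(stock)=120

Garden | 34 | 2 | 77 ; Office | 0 | 2 | 9 ; Toys | 2 | 5 | 120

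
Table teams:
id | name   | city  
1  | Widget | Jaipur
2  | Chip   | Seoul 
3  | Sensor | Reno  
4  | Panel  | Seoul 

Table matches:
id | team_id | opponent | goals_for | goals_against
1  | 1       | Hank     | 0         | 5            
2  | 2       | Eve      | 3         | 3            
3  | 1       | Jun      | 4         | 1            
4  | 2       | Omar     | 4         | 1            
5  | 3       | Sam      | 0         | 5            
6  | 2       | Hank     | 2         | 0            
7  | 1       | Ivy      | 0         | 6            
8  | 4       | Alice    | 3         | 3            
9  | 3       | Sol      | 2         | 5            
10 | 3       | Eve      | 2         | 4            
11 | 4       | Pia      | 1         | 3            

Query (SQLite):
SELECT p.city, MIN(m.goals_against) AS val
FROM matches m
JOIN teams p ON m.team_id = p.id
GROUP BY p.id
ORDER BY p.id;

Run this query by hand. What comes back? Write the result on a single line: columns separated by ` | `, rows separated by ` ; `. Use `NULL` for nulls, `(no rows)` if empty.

Jaipur | 1 ; Seoul | 0 ; Reno | 4 ; Seoul | 3

Join each matches row to its teams via team_id.
Group joined rows by teams.id; compute MIN(m.goals_against) per group.
  1: ids {1, 3, 7} → MIN(m.goals_against)=1
  2: ids {2, 4, 6} → MIN(m.goals_against)=0
  3: ids {5, 9, 10} → MIN(m.goals_against)=4
  4: ids {8, 11} → MIN(m.goals_against)=3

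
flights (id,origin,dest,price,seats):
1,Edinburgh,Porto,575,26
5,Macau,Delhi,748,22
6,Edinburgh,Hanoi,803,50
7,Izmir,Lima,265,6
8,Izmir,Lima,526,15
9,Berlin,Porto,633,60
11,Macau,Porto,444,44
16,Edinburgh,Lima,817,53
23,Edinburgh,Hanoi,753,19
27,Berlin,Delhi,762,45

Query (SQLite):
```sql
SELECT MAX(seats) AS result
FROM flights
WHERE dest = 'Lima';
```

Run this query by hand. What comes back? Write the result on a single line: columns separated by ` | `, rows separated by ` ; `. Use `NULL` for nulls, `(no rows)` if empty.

53

Rows where dest='Lima' → seats values: [6, 15, 53].
MAX of non-NULL values = 53.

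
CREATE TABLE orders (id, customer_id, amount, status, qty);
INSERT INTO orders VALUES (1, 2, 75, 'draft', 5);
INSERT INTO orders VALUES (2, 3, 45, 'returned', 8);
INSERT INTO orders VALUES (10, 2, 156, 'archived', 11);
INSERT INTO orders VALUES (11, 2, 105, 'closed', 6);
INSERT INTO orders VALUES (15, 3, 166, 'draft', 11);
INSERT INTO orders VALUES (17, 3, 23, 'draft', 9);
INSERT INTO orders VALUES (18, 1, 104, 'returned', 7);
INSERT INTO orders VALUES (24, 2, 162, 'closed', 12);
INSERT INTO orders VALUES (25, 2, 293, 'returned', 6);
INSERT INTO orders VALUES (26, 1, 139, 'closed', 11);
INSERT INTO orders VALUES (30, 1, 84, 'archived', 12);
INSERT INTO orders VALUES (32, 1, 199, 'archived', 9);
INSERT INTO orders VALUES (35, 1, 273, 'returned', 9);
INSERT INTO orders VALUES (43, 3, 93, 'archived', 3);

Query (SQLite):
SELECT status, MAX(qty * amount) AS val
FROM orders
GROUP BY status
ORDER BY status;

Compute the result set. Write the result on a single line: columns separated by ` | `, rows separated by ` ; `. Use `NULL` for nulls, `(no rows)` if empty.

For each row compute qty * amount.
Group by status; take MAX of the expression per group.
  archived: ids {10, 30, 32, 43} → MAX(qty * amount)=1791
  closed: ids {11, 24, 26} → MAX(qty * amount)=1944
  draft: ids {1, 15, 17} → MAX(qty * amount)=1826
  returned: ids {2, 18, 25, 35} → MAX(qty * amount)=2457

archived | 1791 ; closed | 1944 ; draft | 1826 ; returned | 2457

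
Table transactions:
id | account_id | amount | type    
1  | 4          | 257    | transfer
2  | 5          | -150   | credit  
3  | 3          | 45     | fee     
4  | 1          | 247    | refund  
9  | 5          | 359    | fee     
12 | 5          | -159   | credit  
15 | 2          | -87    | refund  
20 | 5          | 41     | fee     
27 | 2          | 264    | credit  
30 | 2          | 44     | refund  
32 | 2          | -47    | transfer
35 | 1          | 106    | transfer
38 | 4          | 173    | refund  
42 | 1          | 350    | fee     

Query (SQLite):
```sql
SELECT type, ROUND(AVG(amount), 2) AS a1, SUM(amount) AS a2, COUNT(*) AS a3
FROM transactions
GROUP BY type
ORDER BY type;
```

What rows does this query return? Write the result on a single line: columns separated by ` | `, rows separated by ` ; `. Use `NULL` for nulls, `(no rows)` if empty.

credit | -15 | -45 | 3 ; fee | 198.75 | 795 | 4 ; refund | 94.25 | 377 | 4 ; transfer | 105.33 | 316 | 3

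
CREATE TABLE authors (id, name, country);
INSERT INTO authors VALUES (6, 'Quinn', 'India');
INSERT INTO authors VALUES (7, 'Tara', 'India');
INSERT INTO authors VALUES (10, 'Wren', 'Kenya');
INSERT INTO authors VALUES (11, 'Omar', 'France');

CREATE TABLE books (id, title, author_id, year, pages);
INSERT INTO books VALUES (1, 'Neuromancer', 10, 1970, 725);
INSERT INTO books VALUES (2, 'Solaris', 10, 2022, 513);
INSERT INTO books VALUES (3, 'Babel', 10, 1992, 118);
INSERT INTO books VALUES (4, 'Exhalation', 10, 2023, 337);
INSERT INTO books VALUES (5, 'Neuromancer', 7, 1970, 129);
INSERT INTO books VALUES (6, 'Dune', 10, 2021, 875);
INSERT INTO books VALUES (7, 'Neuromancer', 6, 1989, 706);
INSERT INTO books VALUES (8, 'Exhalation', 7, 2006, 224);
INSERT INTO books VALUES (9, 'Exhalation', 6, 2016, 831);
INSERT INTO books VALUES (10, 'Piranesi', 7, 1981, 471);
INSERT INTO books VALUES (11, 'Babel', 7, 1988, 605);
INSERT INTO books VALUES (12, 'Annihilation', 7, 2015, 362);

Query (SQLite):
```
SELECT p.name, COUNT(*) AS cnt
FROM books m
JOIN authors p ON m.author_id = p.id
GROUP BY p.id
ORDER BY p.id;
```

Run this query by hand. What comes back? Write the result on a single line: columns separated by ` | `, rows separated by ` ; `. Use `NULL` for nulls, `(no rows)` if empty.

Join each books row to its authors via author_id.
Group joined rows by authors.id; compute COUNT(*) per group.
  6: ids {7, 9} → COUNT(*)=2
  7: ids {5, 8, 10, 11, 12} → COUNT(*)=5
  10: ids {1, 2, 3, 4, 6} → COUNT(*)=5

Quinn | 2 ; Tara | 5 ; Wren | 5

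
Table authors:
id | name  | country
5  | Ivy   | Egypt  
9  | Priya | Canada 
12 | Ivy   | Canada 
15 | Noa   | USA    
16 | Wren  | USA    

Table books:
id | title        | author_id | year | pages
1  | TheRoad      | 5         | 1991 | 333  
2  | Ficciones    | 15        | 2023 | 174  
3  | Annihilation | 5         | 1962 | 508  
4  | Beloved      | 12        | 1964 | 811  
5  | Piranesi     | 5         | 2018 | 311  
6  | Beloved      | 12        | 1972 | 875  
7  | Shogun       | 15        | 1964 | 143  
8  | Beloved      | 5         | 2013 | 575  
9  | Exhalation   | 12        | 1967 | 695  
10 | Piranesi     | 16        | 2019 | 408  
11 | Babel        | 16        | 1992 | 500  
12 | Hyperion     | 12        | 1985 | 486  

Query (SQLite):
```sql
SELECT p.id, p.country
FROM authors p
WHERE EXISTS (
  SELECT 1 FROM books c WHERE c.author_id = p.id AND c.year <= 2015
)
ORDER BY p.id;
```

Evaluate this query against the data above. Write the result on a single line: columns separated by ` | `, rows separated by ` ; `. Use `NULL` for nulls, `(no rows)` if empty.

For each authors row, check whether any books with matching author_id has year <= 2015.
Keep rows where that is true.

5 | Egypt ; 12 | Canada ; 15 | USA ; 16 | USA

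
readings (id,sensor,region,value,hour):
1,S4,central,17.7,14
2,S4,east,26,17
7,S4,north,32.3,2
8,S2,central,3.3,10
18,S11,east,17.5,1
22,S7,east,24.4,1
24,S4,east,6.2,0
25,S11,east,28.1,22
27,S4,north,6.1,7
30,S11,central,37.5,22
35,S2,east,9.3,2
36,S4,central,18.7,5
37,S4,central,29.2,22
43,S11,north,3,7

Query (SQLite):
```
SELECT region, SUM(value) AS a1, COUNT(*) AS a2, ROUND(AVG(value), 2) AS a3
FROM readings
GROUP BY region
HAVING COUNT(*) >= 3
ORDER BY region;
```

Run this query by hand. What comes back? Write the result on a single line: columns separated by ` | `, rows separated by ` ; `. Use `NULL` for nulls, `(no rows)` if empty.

Group readings by region.
Per group compute: SUM(value), COUNT(*), ROUND(AVG(value), 2).
HAVING: drop groups with fewer than 3 rows.
  central: ids {1, 8, 30, 36, 37} → SUM(value)=106.4, COUNT(*)=5, ROUND(AVG(value), 2)=21.28
  east: ids {2, 18, 22, 24, 25, 35} → SUM(value)=111.5, COUNT(*)=6, ROUND(AVG(value), 2)=18.58
  north: ids {7, 27, 43} → SUM(value)=41.4, COUNT(*)=3, ROUND(AVG(value), 2)=13.8

central | 106.4 | 5 | 21.28 ; east | 111.5 | 6 | 18.58 ; north | 41.4 | 3 | 13.8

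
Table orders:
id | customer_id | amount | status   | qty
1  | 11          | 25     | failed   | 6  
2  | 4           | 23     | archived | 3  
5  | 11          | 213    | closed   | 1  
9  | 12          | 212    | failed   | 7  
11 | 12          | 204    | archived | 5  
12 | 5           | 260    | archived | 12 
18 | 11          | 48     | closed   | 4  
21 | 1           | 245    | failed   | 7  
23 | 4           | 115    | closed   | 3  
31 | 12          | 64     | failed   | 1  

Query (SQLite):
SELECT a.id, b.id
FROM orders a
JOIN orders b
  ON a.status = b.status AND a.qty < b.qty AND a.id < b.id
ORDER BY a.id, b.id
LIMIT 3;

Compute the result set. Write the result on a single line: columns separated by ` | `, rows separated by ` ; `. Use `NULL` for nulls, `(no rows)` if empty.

1 | 9 ; 1 | 21 ; 2 | 11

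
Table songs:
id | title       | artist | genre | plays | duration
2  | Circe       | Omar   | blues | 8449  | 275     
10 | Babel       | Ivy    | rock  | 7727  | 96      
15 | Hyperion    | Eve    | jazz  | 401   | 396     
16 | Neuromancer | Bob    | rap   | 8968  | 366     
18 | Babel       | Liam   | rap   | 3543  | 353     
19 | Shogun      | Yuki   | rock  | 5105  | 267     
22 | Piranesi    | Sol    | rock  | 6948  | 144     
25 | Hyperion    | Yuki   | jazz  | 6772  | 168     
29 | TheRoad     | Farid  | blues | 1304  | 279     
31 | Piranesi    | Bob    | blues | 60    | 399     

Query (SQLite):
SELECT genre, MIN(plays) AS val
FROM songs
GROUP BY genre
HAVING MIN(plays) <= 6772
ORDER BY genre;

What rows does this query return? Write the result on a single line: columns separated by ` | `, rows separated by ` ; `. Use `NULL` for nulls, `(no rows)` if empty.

blues | 60 ; jazz | 401 ; rap | 3543 ; rock | 5105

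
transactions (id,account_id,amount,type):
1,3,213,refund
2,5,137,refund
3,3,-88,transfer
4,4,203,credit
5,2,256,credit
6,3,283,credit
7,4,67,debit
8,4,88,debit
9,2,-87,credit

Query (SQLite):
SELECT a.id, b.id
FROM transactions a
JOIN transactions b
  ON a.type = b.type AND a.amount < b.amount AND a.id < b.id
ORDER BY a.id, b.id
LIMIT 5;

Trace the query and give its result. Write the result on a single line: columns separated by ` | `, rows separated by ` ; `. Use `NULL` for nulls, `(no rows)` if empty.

4 | 5 ; 4 | 6 ; 5 | 6 ; 7 | 8

Pairs (a,b) with same type, a.amount < b.amount, a.id < b.id.
type groups: credit:{4,5,6,9} debit:{7,8} refund:{1,2} transfer:{3}
Ordered by (a.id, b.id); first 5.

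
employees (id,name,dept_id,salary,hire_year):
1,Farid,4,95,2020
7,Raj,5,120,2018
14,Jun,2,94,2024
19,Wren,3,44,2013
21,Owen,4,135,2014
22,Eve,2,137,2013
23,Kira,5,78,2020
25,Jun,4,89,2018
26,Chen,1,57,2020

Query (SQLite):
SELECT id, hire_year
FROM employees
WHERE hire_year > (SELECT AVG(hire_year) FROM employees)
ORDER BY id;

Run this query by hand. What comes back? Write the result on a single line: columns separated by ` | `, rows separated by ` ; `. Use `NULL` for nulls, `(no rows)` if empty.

Scalar subquery: AVG(hire_year) over all employees rows = 2017.777778 (≈; comparison uses full precision).
Keep rows where hire_year > that value.

1 | 2020 ; 7 | 2018 ; 14 | 2024 ; 23 | 2020 ; 25 | 2018 ; 26 | 2020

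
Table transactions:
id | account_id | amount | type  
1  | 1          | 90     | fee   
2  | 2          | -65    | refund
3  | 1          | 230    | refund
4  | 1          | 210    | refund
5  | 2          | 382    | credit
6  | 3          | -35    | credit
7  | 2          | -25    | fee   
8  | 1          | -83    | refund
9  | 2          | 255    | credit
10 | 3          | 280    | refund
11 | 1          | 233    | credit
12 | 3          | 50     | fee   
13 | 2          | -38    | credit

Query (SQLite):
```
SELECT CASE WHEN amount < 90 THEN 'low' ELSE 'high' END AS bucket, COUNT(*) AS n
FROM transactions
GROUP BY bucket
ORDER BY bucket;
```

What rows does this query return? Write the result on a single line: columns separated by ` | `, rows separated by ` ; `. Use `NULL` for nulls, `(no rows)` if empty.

high | 7 ; low | 6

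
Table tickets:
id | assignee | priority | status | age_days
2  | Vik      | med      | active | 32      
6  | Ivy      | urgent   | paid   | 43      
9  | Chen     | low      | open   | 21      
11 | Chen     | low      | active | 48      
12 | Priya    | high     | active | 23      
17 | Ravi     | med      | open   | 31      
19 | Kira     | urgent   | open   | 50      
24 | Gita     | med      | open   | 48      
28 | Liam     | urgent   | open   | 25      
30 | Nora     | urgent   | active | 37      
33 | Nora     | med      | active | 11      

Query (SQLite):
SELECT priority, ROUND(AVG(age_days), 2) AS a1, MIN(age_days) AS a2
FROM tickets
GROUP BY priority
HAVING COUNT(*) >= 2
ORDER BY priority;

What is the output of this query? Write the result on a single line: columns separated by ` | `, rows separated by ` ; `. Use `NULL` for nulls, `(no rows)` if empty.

low | 34.5 | 21 ; med | 30.5 | 11 ; urgent | 38.75 | 25

Group tickets by priority.
Per group compute: ROUND(AVG(age_days), 2), MIN(age_days).
HAVING: drop groups with fewer than 2 rows.
  high: ids {12} → ROUND(AVG(age_days), 2)=23, MIN(age_days)=23
  low: ids {9, 11} → ROUND(AVG(age_days), 2)=34.5, MIN(age_days)=21
  med: ids {2, 17, 24, 33} → ROUND(AVG(age_days), 2)=30.5, MIN(age_days)=11
  urgent: ids {6, 19, 28, 30} → ROUND(AVG(age_days), 2)=38.75, MIN(age_days)=25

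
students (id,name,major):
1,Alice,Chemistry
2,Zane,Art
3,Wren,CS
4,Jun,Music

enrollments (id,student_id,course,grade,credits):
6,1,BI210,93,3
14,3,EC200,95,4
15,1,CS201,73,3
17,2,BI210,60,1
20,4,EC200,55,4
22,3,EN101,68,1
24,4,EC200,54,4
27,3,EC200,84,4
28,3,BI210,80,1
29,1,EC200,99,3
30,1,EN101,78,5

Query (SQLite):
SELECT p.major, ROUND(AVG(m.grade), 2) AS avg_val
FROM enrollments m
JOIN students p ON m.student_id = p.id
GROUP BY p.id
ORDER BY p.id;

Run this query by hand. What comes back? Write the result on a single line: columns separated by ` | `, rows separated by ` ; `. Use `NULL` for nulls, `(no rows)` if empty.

Chemistry | 85.75 ; Art | 60 ; CS | 81.75 ; Music | 54.5

Join each enrollments row to its students via student_id.
Group joined rows by students.id; compute ROUND(AVG(m.grade), 2) per group.
  1: ids {6, 15, 29, 30} → ROUND(AVG(m.grade), 2)=85.75
  2: ids {17} → ROUND(AVG(m.grade), 2)=60
  3: ids {14, 22, 27, 28} → ROUND(AVG(m.grade), 2)=81.75
  4: ids {20, 24} → ROUND(AVG(m.grade), 2)=54.5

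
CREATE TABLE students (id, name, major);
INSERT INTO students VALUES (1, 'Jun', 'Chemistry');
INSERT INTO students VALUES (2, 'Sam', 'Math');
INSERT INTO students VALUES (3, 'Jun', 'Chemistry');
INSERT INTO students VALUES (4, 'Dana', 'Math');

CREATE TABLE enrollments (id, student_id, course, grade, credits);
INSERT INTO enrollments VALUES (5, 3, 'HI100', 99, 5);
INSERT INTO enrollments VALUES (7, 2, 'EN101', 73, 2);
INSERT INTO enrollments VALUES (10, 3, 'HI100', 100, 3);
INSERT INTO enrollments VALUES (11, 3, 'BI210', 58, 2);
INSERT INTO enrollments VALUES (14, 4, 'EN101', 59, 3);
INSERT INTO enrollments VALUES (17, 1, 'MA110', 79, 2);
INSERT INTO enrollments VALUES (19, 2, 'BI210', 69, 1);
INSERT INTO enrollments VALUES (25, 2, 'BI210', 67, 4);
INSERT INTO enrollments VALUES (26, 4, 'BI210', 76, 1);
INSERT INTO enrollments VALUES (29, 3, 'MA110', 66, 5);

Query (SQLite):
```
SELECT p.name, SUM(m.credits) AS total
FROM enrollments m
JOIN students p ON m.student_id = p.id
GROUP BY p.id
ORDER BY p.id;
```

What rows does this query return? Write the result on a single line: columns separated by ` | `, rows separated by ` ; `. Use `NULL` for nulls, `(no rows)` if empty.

Jun | 2 ; Sam | 7 ; Jun | 15 ; Dana | 4

Join each enrollments row to its students via student_id.
Group joined rows by students.id; compute SUM(m.credits) per group.
  1: ids {17} → SUM(m.credits)=2
  2: ids {7, 19, 25} → SUM(m.credits)=7
  3: ids {5, 10, 11, 29} → SUM(m.credits)=15
  4: ids {14, 26} → SUM(m.credits)=4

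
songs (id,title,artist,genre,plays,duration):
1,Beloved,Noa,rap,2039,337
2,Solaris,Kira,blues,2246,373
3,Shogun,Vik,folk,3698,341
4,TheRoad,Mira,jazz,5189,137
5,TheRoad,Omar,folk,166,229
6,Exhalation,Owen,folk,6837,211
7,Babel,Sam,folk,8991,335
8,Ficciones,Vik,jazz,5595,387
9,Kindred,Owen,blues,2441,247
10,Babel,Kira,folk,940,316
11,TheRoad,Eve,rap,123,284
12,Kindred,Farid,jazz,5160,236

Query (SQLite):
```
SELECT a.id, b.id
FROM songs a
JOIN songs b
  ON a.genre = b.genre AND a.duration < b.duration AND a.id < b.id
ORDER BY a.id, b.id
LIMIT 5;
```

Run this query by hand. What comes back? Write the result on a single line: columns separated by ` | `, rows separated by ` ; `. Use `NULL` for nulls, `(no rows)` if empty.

Pairs (a,b) with same genre, a.duration < b.duration, a.id < b.id.
genre groups: blues:{2,9} folk:{3,5,6,7,10} jazz:{4,8,12} rap:{1,11}
Ordered by (a.id, b.id); first 5.

4 | 8 ; 4 | 12 ; 5 | 7 ; 5 | 10 ; 6 | 7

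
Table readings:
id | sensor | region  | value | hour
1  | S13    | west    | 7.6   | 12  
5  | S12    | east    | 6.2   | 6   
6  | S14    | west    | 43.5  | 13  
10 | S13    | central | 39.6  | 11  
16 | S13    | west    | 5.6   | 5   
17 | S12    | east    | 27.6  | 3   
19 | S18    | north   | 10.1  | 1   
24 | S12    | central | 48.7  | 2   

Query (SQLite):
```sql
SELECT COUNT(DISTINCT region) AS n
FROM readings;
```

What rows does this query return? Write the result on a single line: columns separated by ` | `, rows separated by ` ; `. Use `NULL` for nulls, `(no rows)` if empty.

Count distinct non-NULL region values.

4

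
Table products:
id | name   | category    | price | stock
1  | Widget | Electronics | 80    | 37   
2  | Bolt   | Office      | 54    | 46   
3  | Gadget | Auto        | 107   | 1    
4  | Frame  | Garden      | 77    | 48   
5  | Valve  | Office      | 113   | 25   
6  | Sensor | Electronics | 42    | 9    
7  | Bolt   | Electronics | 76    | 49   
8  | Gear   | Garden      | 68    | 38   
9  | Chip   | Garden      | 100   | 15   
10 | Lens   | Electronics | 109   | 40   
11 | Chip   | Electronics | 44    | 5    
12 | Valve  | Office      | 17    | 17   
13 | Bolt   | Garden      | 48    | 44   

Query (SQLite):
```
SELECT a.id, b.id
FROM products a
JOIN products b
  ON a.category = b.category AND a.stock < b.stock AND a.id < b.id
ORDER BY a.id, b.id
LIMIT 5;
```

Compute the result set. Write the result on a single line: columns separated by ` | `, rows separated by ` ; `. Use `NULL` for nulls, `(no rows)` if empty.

Pairs (a,b) with same category, a.stock < b.stock, a.id < b.id.
category groups: Auto:{3} Electronics:{1,6,7,10,11} Garden:{4,8,9,13} Office:{2,5,12}
Ordered by (a.id, b.id); first 5.

1 | 7 ; 1 | 10 ; 6 | 7 ; 6 | 10 ; 8 | 13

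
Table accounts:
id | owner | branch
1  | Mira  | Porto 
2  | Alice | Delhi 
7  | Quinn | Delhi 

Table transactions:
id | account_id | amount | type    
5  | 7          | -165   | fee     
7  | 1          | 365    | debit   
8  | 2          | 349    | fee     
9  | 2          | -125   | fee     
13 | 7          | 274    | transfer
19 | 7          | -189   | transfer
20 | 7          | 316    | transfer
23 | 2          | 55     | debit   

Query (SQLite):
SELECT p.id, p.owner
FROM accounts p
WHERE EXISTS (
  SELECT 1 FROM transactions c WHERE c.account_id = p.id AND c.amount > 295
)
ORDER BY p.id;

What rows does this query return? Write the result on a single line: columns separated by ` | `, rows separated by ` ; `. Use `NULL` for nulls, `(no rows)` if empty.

1 | Mira ; 2 | Alice ; 7 | Quinn

For each accounts row, check whether any transactions with matching account_id has amount > 295.
Keep rows where that is true.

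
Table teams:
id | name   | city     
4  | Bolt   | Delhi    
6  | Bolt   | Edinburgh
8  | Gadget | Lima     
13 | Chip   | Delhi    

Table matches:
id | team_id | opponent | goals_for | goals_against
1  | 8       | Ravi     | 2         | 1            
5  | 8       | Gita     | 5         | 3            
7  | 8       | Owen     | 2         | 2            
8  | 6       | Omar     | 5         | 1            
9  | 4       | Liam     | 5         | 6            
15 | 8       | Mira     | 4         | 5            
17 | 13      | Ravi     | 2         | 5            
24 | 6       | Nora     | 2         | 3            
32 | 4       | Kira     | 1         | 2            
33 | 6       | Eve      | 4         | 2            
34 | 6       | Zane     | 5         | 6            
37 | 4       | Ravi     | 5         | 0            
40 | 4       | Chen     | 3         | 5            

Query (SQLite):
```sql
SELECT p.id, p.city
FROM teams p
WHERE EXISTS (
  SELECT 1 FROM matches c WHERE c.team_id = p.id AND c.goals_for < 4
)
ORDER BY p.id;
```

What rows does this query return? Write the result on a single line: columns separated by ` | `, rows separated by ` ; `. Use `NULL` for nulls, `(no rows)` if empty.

For each teams row, check whether any matches with matching team_id has goals_for < 4.
Keep rows where that is true.

4 | Delhi ; 6 | Edinburgh ; 8 | Lima ; 13 | Delhi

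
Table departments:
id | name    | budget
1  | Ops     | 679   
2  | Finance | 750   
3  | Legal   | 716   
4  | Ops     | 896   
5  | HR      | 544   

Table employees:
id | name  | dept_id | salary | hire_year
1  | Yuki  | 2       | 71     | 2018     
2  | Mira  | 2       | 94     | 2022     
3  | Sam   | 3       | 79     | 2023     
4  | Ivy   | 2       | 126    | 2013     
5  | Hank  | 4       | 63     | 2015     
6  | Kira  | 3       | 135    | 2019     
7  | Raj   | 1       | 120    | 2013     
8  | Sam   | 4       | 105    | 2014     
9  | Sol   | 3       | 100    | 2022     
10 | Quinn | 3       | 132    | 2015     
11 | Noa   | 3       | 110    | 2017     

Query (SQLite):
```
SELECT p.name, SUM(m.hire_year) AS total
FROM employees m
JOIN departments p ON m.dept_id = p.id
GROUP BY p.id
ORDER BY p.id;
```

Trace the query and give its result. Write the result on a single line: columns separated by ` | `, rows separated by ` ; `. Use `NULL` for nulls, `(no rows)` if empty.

Join each employees row to its departments via dept_id.
Group joined rows by departments.id; compute SUM(m.hire_year) per group.
  1: ids {7} → SUM(m.hire_year)=2013
  2: ids {1, 2, 4} → SUM(m.hire_year)=6053
  3: ids {3, 6, 9, 10, 11} → SUM(m.hire_year)=10096
  4: ids {5, 8} → SUM(m.hire_year)=4029

Ops | 2013 ; Finance | 6053 ; Legal | 10096 ; Ops | 4029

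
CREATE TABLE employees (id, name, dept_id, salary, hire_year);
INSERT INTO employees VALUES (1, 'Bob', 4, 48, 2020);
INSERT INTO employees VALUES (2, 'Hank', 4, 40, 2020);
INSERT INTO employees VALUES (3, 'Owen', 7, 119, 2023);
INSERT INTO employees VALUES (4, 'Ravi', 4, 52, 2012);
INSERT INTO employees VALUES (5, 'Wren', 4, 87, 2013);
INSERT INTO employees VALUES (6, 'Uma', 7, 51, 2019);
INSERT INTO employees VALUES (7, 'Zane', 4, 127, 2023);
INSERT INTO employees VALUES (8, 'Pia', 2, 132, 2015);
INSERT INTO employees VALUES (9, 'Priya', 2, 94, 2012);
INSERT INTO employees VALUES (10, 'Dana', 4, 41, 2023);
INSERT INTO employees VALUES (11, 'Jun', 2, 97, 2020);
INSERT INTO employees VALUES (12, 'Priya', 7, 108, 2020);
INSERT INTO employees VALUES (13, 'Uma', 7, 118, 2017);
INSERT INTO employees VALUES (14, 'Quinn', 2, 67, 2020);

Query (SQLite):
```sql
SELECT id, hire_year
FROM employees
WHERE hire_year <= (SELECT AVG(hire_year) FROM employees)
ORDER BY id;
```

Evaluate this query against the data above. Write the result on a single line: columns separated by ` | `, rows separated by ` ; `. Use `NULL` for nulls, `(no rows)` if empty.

Scalar subquery: AVG(hire_year) over all employees rows = 2018.357143 (≈; comparison uses full precision).
Keep rows where hire_year <= that value.

4 | 2012 ; 5 | 2013 ; 8 | 2015 ; 9 | 2012 ; 13 | 2017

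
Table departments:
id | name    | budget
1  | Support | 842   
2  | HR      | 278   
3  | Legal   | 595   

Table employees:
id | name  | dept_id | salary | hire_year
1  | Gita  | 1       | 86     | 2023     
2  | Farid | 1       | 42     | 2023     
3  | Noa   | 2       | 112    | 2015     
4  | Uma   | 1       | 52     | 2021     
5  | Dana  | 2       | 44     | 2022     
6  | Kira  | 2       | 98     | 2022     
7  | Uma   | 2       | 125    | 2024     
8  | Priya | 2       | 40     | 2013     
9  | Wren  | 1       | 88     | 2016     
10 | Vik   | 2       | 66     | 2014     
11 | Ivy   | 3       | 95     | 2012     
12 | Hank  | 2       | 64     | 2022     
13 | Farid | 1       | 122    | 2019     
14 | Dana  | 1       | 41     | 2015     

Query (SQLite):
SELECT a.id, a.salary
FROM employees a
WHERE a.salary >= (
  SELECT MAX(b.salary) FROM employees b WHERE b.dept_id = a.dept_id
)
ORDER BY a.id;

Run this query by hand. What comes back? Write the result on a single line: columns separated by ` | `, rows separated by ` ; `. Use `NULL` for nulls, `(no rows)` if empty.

7 | 125 ; 11 | 95 ; 13 | 122

For each employees row a, compute MAX(salary) over rows sharing a.dept_id.
Keep row a if a.salary >= that per-group MAX.
  dept_id=1: MAX(salary) = 122
  dept_id=2: MAX(salary) = 125
  dept_id=3: MAX(salary) = 95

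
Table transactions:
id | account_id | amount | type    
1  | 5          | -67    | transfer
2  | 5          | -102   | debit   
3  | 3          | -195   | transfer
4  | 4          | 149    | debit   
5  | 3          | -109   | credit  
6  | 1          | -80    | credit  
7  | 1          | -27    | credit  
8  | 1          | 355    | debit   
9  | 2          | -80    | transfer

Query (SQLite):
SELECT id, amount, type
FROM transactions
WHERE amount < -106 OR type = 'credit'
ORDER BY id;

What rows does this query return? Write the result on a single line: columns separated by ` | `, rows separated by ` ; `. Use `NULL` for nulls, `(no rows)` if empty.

3 | -195 | transfer ; 5 | -109 | credit ; 6 | -80 | credit ; 7 | -27 | credit

amount < -106: ids {3, 5}
type = 'credit': ids {5, 6, 7}
Combine with OR.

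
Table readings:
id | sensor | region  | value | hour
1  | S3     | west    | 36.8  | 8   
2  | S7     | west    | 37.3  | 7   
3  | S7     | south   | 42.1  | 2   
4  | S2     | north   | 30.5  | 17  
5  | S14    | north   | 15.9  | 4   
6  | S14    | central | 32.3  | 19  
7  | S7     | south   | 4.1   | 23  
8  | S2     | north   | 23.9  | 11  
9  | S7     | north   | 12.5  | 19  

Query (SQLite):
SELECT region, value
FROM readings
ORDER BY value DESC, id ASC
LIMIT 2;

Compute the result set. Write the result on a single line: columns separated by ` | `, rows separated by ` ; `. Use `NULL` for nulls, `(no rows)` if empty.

Sort by value desc, tiebreak id asc: (42.1, id=3), (37.3, id=2), (36.8, id=1), (32.3, id=6), (30.5, id=4) …. Take first 2.

south | 42.1 ; west | 37.3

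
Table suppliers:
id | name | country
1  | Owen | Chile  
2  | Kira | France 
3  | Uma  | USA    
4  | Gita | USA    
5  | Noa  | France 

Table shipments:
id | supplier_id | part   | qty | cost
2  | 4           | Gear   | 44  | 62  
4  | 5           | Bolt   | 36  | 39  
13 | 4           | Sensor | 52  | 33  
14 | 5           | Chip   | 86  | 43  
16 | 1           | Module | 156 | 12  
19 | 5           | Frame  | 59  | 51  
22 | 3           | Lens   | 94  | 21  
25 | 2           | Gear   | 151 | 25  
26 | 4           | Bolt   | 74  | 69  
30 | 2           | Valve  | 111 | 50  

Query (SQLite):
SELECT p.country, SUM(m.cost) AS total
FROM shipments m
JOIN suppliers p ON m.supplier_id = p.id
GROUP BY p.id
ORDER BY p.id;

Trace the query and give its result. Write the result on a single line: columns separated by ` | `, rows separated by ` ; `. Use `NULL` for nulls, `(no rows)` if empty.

Join each shipments row to its suppliers via supplier_id.
Group joined rows by suppliers.id; compute SUM(m.cost) per group.
  1: ids {16} → SUM(m.cost)=12
  2: ids {25, 30} → SUM(m.cost)=75
  3: ids {22} → SUM(m.cost)=21
  4: ids {2, 13, 26} → SUM(m.cost)=164
  5: ids {4, 14, 19} → SUM(m.cost)=133

Chile | 12 ; France | 75 ; USA | 21 ; USA | 164 ; France | 133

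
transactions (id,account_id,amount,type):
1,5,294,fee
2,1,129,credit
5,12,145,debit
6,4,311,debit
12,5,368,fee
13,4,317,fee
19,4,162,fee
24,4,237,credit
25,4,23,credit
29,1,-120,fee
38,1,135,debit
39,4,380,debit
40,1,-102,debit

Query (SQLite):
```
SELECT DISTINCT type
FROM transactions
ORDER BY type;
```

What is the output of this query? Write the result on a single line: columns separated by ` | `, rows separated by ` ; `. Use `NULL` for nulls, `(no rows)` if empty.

Collect distinct type values from transactions.

credit ; debit ; fee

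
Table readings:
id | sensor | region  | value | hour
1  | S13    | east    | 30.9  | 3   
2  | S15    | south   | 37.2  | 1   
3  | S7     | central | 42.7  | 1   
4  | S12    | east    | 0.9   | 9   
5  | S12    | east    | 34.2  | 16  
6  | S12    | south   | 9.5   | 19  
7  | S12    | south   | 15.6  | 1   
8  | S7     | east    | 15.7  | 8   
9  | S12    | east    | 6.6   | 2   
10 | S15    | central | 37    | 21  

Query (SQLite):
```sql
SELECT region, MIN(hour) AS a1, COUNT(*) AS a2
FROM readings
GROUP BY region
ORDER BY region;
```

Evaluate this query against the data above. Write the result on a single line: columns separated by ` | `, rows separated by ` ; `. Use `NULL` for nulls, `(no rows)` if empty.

central | 1 | 2 ; east | 2 | 5 ; south | 1 | 3

Group readings by region.
Per group compute: MIN(hour), COUNT(*).
  central: ids {3, 10} → MIN(hour)=1, COUNT(*)=2
  east: ids {1, 4, 5, 8, 9} → MIN(hour)=2, COUNT(*)=5
  south: ids {2, 6, 7} → MIN(hour)=1, COUNT(*)=3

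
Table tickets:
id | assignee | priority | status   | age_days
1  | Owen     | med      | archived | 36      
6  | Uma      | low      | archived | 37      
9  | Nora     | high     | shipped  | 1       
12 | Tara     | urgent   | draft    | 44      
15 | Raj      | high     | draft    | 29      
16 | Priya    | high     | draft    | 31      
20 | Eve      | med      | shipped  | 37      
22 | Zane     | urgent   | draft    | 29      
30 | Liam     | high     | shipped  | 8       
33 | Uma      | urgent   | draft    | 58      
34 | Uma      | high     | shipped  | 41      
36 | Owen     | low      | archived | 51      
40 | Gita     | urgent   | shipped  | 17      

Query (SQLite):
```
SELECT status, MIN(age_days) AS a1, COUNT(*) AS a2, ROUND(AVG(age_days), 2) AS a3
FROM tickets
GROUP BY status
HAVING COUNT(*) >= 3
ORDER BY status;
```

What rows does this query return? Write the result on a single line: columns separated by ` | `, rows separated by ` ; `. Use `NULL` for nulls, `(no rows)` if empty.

archived | 36 | 3 | 41.33 ; draft | 29 | 5 | 38.2 ; shipped | 1 | 5 | 20.8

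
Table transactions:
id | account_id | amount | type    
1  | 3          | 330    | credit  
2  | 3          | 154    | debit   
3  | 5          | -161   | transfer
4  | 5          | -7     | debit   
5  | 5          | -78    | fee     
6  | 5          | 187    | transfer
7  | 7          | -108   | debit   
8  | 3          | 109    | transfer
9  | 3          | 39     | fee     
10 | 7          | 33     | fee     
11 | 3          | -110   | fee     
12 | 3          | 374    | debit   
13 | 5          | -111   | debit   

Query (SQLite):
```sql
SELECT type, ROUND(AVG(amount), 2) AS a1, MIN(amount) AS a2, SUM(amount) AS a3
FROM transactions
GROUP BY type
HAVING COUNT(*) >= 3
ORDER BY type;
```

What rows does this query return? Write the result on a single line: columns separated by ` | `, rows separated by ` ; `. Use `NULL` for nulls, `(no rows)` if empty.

debit | 60.4 | -111 | 302 ; fee | -29 | -110 | -116 ; transfer | 45 | -161 | 135

Group transactions by type.
Per group compute: ROUND(AVG(amount), 2), MIN(amount), SUM(amount).
HAVING: drop groups with fewer than 3 rows.
  credit: ids {1} → ROUND(AVG(amount), 2)=330, MIN(amount)=330, SUM(amount)=330
  debit: ids {2, 4, 7, 12, 13} → ROUND(AVG(amount), 2)=60.4, MIN(amount)=-111, SUM(amount)=302
  fee: ids {5, 9, 10, 11} → ROUND(AVG(amount), 2)=-29, MIN(amount)=-110, SUM(amount)=-116
  transfer: ids {3, 6, 8} → ROUND(AVG(amount), 2)=45, MIN(amount)=-161, SUM(amount)=135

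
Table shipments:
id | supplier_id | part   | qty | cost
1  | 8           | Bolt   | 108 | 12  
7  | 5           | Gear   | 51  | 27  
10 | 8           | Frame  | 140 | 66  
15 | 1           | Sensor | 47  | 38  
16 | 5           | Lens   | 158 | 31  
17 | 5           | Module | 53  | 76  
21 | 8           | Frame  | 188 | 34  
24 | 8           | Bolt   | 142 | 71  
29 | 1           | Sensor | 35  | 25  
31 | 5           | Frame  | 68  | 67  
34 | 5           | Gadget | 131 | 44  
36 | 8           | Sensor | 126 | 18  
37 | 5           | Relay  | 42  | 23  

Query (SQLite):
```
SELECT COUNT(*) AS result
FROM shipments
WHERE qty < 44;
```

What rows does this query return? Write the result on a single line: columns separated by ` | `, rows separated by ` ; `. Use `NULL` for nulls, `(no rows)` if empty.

2

Rows where qty < 44 → cost values: [25, 23].
COUNT(*) counts rows → 2.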